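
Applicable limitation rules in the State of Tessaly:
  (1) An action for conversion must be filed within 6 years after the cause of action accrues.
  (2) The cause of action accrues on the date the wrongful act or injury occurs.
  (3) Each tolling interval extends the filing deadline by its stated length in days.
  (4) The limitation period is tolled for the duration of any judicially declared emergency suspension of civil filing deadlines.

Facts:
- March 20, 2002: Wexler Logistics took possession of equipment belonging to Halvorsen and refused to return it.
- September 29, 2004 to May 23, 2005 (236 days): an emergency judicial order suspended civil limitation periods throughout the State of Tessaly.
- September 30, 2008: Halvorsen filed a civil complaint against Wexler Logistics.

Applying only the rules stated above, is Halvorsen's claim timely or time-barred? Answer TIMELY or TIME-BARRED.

TIMELY

The claim accrued on March 20, 2002, when the wrongful act occurred.
The untolled deadline — 6 years after March 20, 2002 — is March 20, 2008.
The period was tolled for 236 days by the emergency suspension of filing deadlines (September 29, 2004 to May 23, 2005), pushing the deadline to November 11, 2008.
The September 30, 2008 filing precedes the November 11, 2008 deadline; the claim is timely.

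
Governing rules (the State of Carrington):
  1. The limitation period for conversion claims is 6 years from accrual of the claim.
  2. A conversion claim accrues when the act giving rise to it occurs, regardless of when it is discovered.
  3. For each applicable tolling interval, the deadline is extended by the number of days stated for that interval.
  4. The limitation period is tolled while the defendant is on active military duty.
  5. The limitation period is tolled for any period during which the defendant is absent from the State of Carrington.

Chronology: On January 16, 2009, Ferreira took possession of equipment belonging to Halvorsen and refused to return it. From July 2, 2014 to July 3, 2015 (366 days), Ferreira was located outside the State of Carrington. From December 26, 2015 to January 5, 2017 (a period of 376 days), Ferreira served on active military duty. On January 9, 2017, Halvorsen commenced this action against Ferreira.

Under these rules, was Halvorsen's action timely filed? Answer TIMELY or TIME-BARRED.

TIMELY

The claim accrued on January 16, 2009, when the wrongful act occurred.
Adding the 6 years base period to January 16, 2009 gives a deadline of January 16, 2015, before any tolling.
The period was tolled for 366 days by the defendant's absence from the jurisdiction (July 2, 2014 to July 3, 2015), pushing the deadline to January 17, 2016.
The defendant's active military service from December 26, 2015 to January 5, 2017 tolled the period for 376 days, extending the deadline to January 27, 2017.
The January 9, 2017 filing precedes the January 27, 2017 deadline; the claim is timely.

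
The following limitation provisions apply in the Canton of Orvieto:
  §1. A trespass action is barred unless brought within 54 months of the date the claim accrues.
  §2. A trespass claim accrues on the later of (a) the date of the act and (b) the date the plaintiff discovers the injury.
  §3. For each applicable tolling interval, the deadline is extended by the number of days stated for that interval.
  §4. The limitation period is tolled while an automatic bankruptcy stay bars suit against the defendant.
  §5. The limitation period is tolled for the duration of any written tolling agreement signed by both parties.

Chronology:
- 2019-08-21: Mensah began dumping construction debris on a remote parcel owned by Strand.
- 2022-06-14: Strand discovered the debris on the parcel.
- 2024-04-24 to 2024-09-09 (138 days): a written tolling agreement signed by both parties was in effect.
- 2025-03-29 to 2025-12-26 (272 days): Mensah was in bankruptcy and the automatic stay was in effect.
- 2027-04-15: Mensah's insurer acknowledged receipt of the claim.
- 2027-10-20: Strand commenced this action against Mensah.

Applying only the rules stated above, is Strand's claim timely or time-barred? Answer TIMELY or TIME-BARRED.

Taking the later of the act (2019-08-21) and discovery (2022-06-14), the claim accrued on 2022-06-14.
Adding the 54 months base period to 2022-06-14 gives a deadline of 2026-12-14, before any tolling.
The written tolling agreement from 2024-04-24 to 2024-09-09 tolled the period for 138 days, extending the deadline to 2027-05-01.
Because the automatic bankruptcy stay ran from 2025-03-29 to 2025-12-26, the deadline is extended by 272 days to 2028-01-28.
None of the other events listed affects the running of the period under the stated rules.
Strand filed on 2027-10-20, before the 2028-01-28 deadline, so the action is timely.

TIMELY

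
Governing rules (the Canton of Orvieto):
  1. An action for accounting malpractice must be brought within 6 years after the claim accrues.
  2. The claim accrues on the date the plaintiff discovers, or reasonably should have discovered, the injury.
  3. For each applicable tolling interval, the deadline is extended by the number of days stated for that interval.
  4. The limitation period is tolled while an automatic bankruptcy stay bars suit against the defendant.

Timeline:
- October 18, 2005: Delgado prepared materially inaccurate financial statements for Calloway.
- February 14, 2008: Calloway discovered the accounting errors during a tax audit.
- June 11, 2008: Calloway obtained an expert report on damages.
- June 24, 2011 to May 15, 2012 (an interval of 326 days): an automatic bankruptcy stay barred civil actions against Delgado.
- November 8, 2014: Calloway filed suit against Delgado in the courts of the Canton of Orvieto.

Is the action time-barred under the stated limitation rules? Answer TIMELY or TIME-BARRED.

Accrual is tied to discovery, so the period began on February 14, 2008 rather than on October 18, 2005 when the act occurred.
6 years from February 14, 2008 is February 14, 2014.
The automatic bankruptcy stay from June 24, 2011 to May 15, 2012 tolled the period for 326 days, extending the deadline to January 6, 2015.
The other events in the timeline have no effect on the limitation period under the stated rules.
Filing on November 8, 2014 beat the January 6, 2015 deadline — the action is timely.

TIMELY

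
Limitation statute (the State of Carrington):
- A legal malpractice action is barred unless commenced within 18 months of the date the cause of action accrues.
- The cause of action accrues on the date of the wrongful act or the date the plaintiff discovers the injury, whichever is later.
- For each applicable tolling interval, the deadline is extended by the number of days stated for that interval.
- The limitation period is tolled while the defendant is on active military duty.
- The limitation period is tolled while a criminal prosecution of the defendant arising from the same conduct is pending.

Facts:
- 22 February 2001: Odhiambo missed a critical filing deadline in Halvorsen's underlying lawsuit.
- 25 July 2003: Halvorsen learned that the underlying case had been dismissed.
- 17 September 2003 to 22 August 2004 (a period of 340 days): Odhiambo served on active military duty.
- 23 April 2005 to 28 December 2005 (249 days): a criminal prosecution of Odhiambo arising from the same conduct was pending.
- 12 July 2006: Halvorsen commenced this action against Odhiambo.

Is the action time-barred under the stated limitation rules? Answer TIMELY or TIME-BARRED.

TIMELY

Because discovery on 25 July 2003 post-dates the 22 February 2001 act, accrual under the later-of rule falls on 25 July 2003.
Adding the 18 months base period to 25 July 2003 gives a deadline of 25 January 2005, before any tolling.
The period was tolled for 340 days by the defendant's active military service (17 September 2003 to 22 August 2004), pushing the deadline to 31 December 2005.
The period was tolled for 249 days by the pending criminal prosecution (23 April 2005 to 28 December 2005), pushing the deadline to 6 September 2006.
The 12 July 2006 filing precedes the 6 September 2006 deadline; the claim is timely.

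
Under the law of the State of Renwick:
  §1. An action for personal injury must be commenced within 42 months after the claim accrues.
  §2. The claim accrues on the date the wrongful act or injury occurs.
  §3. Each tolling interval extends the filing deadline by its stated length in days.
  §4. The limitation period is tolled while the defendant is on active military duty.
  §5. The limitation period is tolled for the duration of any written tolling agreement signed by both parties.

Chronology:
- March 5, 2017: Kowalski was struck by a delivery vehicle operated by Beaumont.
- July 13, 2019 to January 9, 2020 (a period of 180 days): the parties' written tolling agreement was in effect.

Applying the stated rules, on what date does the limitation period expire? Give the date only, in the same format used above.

The claim accrued on March 5, 2017, the date of the act.
42 months from March 5, 2017 is September 5, 2020.
Because the written tolling agreement ran from July 13, 2019 to January 9, 2020, the deadline is extended by 180 days to March 4, 2021.

March 4, 2021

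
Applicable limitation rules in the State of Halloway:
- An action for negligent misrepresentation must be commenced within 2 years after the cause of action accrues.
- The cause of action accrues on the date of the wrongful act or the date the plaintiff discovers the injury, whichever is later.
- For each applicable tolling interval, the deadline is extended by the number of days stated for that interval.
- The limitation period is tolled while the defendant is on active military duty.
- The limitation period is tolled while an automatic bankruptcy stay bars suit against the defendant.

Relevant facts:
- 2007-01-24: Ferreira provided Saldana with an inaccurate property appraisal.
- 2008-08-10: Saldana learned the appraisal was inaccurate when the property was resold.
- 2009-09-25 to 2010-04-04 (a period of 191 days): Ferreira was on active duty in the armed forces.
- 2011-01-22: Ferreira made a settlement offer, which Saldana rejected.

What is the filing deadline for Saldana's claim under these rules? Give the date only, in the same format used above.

The claim accrued on 2008-08-10 — the later of the 2007-01-24 act and the 2008-08-10 discovery.
The untolled deadline — 2 years after 2008-08-10 — is 2010-08-10.
Because the defendant's active military service ran from 2009-09-25 to 2010-04-04, the deadline is extended by 191 days to 2011-02-17.
None of the other events listed affects the running of the period under the stated rules.

2011-02-17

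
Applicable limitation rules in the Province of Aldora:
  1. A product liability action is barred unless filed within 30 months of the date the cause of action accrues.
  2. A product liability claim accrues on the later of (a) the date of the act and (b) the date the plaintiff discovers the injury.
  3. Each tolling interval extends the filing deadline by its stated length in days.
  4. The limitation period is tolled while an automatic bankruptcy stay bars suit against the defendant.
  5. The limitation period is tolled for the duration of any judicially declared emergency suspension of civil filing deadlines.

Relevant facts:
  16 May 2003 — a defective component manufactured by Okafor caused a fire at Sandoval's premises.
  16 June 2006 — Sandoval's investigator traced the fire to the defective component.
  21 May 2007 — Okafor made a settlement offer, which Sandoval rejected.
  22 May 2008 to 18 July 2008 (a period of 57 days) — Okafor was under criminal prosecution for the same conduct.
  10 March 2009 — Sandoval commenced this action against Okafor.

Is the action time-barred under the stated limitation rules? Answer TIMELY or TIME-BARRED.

TIME-BARRED

Taking the later of the act (16 May 2003) and discovery (16 June 2006), the claim accrued on 16 June 2006.
30 months from 16 June 2006 is 16 December 2008.
No stated provision tolls the period for a criminal prosecution, so the interval from 22 May 2008 to 18 July 2008 has no effect on the deadline.
None of the other events listed affects the running of the period under the stated rules.
Sandoval filed on 10 March 2009, after the 16 December 2008 deadline, so the action is time-barred.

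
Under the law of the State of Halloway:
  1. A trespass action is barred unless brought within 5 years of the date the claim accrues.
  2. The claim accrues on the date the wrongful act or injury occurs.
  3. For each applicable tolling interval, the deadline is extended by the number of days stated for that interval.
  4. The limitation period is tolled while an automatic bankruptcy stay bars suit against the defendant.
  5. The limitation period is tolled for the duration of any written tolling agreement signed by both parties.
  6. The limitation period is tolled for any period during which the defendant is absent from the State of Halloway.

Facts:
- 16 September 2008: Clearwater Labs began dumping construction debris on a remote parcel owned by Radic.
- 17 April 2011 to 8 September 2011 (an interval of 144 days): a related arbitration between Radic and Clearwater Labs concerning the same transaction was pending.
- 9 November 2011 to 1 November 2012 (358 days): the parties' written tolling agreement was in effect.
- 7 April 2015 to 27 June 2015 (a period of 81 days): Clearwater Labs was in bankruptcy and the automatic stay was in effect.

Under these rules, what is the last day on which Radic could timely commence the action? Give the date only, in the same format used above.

9 September 2014

The claim accrued on 16 September 2008, the date of the act.
The untolled deadline — 5 years after 16 September 2008 — is 16 September 2013.
The period was tolled for 358 days by the written tolling agreement (9 November 2011 to 1 November 2012), pushing the deadline to 9 September 2014.
The automatic bankruptcy stay from 7 April 2015 to 27 June 2015 began after the period had already run on 9 September 2014, so it has no tolling effect.
The pending related arbitration from 17 April 2011 to 8 September 2011 does not toll the period, because no stated rule makes a pending arbitration a tolling event.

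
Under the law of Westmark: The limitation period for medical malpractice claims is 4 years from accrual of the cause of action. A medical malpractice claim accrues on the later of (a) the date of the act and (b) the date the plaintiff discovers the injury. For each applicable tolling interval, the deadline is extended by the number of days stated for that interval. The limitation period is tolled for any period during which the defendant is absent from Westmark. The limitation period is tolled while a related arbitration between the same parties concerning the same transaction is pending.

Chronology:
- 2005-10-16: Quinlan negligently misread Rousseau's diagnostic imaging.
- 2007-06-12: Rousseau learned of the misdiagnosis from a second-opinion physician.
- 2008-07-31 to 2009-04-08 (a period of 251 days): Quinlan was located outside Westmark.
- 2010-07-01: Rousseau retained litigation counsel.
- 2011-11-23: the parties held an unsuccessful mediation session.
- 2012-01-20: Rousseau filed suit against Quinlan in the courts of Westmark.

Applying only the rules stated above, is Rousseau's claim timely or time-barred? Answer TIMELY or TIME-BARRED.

Taking the later of the act (2005-10-16) and discovery (2007-06-12), the claim accrued on 2007-06-12.
4 years from 2007-06-12 is 2011-06-12.
Because the defendant's absence from the jurisdiction ran from 2008-07-31 to 2009-04-08, the deadline is extended by 251 days to 2012-02-18.
None of the other events listed affects the running of the period under the stated rules.
The 2012-01-20 filing precedes the 2012-02-18 deadline; the claim is timely.

TIMELY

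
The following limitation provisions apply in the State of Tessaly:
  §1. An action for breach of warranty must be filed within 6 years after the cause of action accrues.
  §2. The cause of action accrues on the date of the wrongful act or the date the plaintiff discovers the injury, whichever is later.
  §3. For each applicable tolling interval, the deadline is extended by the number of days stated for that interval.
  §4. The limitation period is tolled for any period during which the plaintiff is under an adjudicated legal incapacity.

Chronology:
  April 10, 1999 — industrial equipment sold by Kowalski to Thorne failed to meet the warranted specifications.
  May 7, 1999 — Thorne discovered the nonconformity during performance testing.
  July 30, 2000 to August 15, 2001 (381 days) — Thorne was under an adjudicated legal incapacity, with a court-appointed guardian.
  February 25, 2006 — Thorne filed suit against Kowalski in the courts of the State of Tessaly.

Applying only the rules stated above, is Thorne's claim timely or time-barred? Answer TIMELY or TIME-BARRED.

Taking the later of the act (April 10, 1999) and discovery (May 7, 1999), the claim accrued on May 7, 1999.
Adding the 6 years base period to May 7, 1999 gives a deadline of May 7, 2005, before any tolling.
Because the plaintiff's legal incapacity ran from July 30, 2000 to August 15, 2001, the deadline is extended by 381 days to May 23, 2006.
The February 25, 2006 filing precedes the May 23, 2006 deadline; the claim is timely.

TIMELY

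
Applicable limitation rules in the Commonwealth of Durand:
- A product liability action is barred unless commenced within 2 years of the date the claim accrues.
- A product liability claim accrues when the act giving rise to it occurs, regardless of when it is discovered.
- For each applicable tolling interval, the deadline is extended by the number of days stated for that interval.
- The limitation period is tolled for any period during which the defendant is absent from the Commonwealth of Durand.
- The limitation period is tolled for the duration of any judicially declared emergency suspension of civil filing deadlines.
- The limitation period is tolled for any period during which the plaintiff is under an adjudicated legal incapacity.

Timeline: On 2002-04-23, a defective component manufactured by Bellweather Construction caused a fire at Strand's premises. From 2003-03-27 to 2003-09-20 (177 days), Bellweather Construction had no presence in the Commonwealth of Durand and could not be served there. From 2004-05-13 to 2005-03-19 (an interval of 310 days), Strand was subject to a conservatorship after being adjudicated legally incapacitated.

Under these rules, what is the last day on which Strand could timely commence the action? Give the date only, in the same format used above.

2005-08-23

The limitation period began to run on 2002-04-23.
The untolled deadline — 2 years after 2002-04-23 — is 2004-04-23.
The defendant's absence from the jurisdiction from 2003-03-27 to 2003-09-20 tolled the period for 177 days, extending the deadline to 2004-10-17.
The plaintiff's legal incapacity from 2004-05-13 to 2005-03-19 tolled the period for 310 days, extending the deadline to 2005-08-23.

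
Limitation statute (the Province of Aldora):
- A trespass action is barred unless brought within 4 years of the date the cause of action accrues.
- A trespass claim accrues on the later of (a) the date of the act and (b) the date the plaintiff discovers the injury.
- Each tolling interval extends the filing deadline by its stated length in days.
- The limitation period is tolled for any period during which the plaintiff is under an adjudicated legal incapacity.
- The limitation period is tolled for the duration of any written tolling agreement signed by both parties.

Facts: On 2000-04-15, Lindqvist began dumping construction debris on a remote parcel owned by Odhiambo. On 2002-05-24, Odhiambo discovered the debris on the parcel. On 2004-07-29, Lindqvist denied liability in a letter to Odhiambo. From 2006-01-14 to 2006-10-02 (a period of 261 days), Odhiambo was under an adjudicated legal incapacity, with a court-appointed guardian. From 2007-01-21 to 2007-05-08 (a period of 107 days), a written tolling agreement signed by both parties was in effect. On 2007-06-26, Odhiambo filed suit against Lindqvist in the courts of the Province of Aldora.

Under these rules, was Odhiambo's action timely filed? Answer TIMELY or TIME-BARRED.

TIME-BARRED

The claim accrued on 2002-05-24 — the later of the 2000-04-15 act and the 2002-05-24 discovery.
4 years from 2002-05-24 is 2006-05-24.
The plaintiff's legal incapacity from 2006-01-14 to 2006-10-02 tolled the period for 261 days, extending the deadline to 2007-02-09.
The written tolling agreement from 2007-01-21 to 2007-05-08 tolled the period for 107 days, extending the deadline to 2007-05-27.
The other events in the timeline have no effect on the limitation period under the stated rules.
Odhiambo filed on 2007-06-26, after the 2007-05-27 deadline, so the action is time-barred.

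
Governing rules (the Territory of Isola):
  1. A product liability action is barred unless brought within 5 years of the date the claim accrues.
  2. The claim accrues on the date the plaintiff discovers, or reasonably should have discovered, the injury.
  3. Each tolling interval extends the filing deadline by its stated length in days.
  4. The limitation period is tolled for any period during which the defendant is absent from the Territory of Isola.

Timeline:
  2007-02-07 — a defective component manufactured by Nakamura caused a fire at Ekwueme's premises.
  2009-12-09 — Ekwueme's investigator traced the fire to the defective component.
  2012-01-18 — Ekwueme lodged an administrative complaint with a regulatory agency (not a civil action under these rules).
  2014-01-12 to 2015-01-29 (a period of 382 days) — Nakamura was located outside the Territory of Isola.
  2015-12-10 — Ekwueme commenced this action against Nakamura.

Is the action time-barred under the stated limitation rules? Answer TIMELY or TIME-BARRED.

The claim did not accrue until Ekwueme discovered the injury on 2009-12-09; the 2007-02-07 act date does not start the clock under the stated rule.
Adding the 5 years base period to 2009-12-09 gives a deadline of 2014-12-09, before any tolling.
The defendant's absence from the jurisdiction from 2014-01-12 to 2015-01-29 tolled the period for 382 days, extending the deadline to 2015-12-26.
Nothing else in the chronology tolls or restarts the period.
The 2015-12-10 filing precedes the 2015-12-26 deadline; the claim is timely.

TIMELY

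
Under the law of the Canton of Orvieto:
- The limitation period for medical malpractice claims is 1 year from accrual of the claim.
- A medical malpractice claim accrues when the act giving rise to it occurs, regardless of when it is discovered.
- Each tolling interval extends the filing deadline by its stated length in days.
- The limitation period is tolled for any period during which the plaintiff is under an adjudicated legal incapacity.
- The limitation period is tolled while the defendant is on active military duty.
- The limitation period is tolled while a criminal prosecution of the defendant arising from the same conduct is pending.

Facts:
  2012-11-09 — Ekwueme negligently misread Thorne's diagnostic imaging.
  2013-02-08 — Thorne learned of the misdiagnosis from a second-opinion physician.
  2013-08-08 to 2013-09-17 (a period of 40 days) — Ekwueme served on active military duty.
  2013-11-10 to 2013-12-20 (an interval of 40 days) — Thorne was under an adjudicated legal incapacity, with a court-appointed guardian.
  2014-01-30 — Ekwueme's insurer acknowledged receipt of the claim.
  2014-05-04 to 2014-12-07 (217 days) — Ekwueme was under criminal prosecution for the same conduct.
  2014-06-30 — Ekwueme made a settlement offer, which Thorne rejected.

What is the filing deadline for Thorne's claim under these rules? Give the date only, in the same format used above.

Accrual is governed by the date of the act, so the period began to run on 2012-11-09; the later discovery on 2013-02-08 is irrelevant under the stated rule.
Adding the 1 year base period to 2012-11-09 gives a deadline of 2013-11-09, before any tolling.
The period was tolled for 40 days by the defendant's active military service (2013-08-08 to 2013-09-17), pushing the deadline to 2013-12-19.
Because the plaintiff's legal incapacity ran from 2013-11-10 to 2013-12-20, the deadline is extended by 40 days to 2014-01-28.
The pending criminal prosecution from 2014-05-04 to 2014-12-07 began after the period had already run on 2014-01-28, so it has no tolling effect.
The other events in the timeline have no effect on the limitation period under the stated rules.

2014-01-28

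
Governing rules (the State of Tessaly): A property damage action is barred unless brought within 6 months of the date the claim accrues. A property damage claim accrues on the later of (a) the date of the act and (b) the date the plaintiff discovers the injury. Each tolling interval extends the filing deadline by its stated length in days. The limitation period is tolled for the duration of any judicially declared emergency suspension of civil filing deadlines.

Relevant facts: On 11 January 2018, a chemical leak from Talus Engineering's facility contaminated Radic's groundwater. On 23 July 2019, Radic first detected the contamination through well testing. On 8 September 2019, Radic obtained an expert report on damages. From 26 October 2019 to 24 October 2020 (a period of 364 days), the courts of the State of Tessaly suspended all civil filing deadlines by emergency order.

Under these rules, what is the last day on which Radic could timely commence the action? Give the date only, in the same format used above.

Taking the later of the act (11 January 2018) and discovery (23 July 2019), the claim accrued on 23 July 2019.
Adding the 6 months base period to 23 July 2019 gives a deadline of 23 January 2020, before any tolling.
The emergency suspension of filing deadlines from 26 October 2019 to 24 October 2020 tolled the period for 364 days, extending the deadline to 21 January 2021.
The other events in the timeline have no effect on the limitation period under the stated rules.

21 January 2021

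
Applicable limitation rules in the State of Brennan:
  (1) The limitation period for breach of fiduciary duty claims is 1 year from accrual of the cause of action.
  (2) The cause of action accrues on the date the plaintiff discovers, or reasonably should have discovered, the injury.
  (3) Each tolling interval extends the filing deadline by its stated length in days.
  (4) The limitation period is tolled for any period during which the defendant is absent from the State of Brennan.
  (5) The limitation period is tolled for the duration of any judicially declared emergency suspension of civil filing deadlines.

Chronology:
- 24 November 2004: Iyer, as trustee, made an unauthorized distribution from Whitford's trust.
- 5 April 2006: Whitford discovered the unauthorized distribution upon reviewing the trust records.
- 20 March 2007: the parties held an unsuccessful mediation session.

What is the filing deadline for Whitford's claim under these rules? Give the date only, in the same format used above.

The claim did not accrue until Whitford discovered the injury on 5 April 2006; the 24 November 2004 act date does not start the clock under the stated rule.
1 year from 5 April 2006 is 5 April 2007.
The other events in the timeline have no effect on the limitation period under the stated rules.

5 April 2007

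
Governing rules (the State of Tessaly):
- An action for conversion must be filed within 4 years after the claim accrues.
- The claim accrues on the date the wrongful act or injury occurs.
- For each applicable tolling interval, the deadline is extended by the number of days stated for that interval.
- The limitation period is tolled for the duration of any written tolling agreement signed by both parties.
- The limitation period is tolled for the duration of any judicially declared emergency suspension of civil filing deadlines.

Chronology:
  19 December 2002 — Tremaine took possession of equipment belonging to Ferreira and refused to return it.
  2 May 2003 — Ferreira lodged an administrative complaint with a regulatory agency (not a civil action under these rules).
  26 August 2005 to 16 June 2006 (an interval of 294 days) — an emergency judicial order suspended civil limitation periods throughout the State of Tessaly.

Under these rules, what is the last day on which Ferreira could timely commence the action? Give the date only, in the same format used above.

9 October 2007

The claim accrued on 19 December 2002, the date of the act.
The untolled deadline — 4 years after 19 December 2002 — is 19 December 2006.
Because the emergency suspension of filing deadlines ran from 26 August 2005 to 16 June 2006, the deadline is extended by 294 days to 9 October 2007.
The other events in the timeline have no effect on the limitation period under the stated rules.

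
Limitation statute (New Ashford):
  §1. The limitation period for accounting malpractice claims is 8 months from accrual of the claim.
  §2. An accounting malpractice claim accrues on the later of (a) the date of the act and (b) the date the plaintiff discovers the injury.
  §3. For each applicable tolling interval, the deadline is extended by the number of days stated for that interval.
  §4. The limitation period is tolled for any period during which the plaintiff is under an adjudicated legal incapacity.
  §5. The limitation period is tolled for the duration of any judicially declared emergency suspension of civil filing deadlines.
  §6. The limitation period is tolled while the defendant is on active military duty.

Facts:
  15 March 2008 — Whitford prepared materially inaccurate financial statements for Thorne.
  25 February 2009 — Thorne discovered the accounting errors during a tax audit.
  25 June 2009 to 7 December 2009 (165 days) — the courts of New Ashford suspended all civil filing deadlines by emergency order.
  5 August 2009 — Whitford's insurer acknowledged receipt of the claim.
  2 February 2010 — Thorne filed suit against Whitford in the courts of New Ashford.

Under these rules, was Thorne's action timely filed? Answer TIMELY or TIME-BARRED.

The claim accrued on 25 February 2009 — the later of the 15 March 2008 act and the 25 February 2009 discovery.
Adding the 8 months base period to 25 February 2009 gives a deadline of 25 October 2009, before any tolling.
Because the emergency suspension of filing deadlines ran from 25 June 2009 to 7 December 2009, the deadline is extended by 165 days to 8 April 2010.
Nothing else in the chronology tolls or restarts the period.
Filing on 2 February 2010 beat the 8 April 2010 deadline — the action is timely.

TIMELY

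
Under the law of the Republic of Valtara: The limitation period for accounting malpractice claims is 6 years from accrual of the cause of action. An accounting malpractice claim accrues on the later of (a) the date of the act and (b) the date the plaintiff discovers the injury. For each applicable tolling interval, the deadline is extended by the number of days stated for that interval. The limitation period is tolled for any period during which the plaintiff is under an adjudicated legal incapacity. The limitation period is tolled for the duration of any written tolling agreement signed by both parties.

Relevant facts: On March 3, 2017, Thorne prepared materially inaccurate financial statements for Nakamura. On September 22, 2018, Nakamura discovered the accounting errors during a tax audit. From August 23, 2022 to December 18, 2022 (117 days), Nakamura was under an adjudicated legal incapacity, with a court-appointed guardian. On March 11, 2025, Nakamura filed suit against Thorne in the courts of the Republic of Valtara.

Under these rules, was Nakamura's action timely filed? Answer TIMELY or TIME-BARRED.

The claim accrued on September 22, 2018 — the later of the March 3, 2017 act and the September 22, 2018 discovery.
The untolled deadline — 6 years after September 22, 2018 — is September 22, 2024.
The plaintiff's legal incapacity from August 23, 2022 to December 18, 2022 tolled the period for 117 days, extending the deadline to January 17, 2025.
Nakamura filed on March 11, 2025, after the January 17, 2025 deadline, so the action is time-barred.

TIME-BARRED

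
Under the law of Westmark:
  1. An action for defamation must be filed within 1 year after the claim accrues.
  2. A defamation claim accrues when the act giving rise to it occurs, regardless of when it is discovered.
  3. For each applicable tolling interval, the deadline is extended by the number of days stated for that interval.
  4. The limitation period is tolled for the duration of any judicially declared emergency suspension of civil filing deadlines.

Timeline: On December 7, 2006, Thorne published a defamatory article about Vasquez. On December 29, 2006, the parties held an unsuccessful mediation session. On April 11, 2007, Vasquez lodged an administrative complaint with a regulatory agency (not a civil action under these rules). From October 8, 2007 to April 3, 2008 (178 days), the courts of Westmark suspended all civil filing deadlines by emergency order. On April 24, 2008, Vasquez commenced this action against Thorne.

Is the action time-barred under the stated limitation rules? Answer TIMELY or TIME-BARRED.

The claim accrued on December 7, 2006, the date of the act.
The untolled deadline — 1 year after December 7, 2006 — is December 7, 2007.
Because the emergency suspension of filing deadlines ran from October 8, 2007 to April 3, 2008, the deadline is extended by 178 days to June 2, 2008.
The other events in the timeline have no effect on the limitation period under the stated rules.
Filing on April 24, 2008 beat the June 2, 2008 deadline — the action is timely.

TIMELY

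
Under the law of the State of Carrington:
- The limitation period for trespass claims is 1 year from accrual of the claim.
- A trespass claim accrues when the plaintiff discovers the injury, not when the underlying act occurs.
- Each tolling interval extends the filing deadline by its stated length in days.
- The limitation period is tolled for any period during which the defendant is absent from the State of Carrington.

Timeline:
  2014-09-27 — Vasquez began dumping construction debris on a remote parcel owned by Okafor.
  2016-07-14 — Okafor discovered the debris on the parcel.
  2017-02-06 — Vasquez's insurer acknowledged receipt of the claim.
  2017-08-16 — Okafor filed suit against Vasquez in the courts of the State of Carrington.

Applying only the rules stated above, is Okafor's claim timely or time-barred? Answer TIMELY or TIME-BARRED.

The claim did not accrue until Okafor discovered the injury on 2016-07-14; the 2014-09-27 act date does not start the clock under the stated rule.
The untolled deadline — 1 year after 2016-07-14 — is 2017-07-14.
The other events in the timeline have no effect on the limitation period under the stated rules.
Filing on 2017-08-16 missed the 2017-07-14 deadline — the action is time-barred.

TIME-BARRED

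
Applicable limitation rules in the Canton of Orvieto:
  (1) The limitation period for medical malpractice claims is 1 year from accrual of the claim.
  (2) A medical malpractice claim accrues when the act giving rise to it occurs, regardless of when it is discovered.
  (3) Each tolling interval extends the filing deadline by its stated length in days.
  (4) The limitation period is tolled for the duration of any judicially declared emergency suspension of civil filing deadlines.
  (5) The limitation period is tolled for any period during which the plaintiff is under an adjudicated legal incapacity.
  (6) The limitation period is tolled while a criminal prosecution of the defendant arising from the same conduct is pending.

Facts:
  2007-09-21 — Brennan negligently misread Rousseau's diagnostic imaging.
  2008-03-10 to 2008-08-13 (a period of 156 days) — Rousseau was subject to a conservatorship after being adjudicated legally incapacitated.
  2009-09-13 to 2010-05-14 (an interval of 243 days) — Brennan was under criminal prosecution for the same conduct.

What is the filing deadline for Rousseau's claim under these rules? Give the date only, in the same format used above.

The claim accrued on 2007-09-21, the date of the act.
1 year from 2007-09-21 is 2008-09-21.
Because the plaintiff's legal incapacity ran from 2008-03-10 to 2008-08-13, the deadline is extended by 156 days to 2009-02-24.
The pending criminal prosecution starting 2009-09-13 came too late — the period had run on 2009-02-24 — and so does not extend the deadline.

2009-02-24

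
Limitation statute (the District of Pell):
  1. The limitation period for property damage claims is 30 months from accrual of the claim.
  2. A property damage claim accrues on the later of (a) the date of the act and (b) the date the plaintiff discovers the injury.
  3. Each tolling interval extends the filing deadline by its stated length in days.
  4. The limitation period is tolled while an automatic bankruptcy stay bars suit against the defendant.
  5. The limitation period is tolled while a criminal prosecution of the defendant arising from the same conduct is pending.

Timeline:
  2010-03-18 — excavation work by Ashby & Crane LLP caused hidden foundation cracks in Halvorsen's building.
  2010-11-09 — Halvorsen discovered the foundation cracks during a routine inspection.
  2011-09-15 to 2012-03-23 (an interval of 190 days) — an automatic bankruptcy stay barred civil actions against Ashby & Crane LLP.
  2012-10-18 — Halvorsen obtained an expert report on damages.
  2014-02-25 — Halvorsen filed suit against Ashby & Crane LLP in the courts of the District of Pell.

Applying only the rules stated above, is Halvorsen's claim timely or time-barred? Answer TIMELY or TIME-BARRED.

TIME-BARRED

Because discovery on 2010-11-09 post-dates the 2010-03-18 act, accrual under the later-of rule falls on 2010-11-09.
30 months from 2010-11-09 is 2013-05-09.
Because the automatic bankruptcy stay ran from 2011-09-15 to 2012-03-23, the deadline is extended by 190 days to 2013-11-15.
Nothing else in the chronology tolls or restarts the period.
Halvorsen filed on 2014-02-25, after the 2013-11-15 deadline, so the action is time-barred.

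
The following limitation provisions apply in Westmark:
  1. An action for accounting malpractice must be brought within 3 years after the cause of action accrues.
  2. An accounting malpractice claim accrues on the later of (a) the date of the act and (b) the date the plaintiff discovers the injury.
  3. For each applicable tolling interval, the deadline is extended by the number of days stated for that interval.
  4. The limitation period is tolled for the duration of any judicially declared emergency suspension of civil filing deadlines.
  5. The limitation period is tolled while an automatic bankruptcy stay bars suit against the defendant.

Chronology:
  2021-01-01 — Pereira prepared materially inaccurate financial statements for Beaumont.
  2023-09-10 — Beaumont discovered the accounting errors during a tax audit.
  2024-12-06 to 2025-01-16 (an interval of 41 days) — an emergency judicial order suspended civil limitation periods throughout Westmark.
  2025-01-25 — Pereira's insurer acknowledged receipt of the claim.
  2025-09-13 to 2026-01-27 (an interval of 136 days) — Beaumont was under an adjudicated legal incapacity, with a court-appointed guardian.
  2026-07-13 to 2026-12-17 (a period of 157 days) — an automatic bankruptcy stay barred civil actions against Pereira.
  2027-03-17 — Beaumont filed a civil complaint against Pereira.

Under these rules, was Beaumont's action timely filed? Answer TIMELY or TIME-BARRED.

Because discovery on 2023-09-10 post-dates the 2021-01-01 act, accrual under the later-of rule falls on 2023-09-10.
3 years from 2023-09-10 is 2026-09-10.
Because the emergency suspension of filing deadlines ran from 2024-12-06 to 2025-01-16, the deadline is extended by 41 days to 2026-10-21.
The automatic bankruptcy stay from 2026-07-13 to 2026-12-17 tolled the period for 157 days, extending the deadline to 2027-03-27.
No stated provision tolls the period for the plaintiff's incapacity, so the interval from 2025-09-13 to 2026-01-27 has no effect on the deadline.
Nothing else in the chronology tolls or restarts the period.
The 2027-03-17 filing precedes the 2027-03-27 deadline; the claim is timely.

TIMELY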